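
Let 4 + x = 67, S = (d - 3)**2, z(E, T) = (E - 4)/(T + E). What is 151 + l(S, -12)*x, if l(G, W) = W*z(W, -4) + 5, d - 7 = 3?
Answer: -290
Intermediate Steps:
z(E, T) = (-4 + E)/(E + T)
d = 10 (d = 7 + 3 = 10)
S = 49 (S = (10 - 3)**2 = 7**2 = 49)
x = 63 (x = -4 + 67 = 63)
l(G, W) = 5 + W (l(G, W) = W*((-4 + W)/(W - 4)) + 5 = W*((-4 + W)/(-4 + W)) + 5 = W*1 + 5 = W + 5 = 5 + W)
151 + l(S, -12)*x = 151 + (5 - 12)*63 = 151 - 7*63 = 151 - 441 = -290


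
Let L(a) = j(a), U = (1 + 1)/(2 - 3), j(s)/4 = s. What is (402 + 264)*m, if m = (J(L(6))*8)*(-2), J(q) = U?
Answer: 21312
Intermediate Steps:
j(s) = 4*s
U = -2 (U = 2/(-1) = 2*(-1) = -2)
L(a) = 4*a
J(q) = -2
m = 32 (m = -2*8*(-2) = -16*(-2) = 32)
(402 + 264)*m = (402 + 264)*32 = 666*32 = 21312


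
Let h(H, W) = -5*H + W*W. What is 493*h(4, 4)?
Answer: -1972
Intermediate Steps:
h(H, W) = W² - 5*H (h(H, W) = -5*H + W² = W² - 5*H)
493*h(4, 4) = 493*(4² - 5*4) = 493*(16 - 20) = 493*(-4) = -1972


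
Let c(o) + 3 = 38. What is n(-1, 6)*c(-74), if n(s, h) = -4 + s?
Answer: -175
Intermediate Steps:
c(o) = 35 (c(o) = -3 + 38 = 35)
n(-1, 6)*c(-74) = (-4 - 1)*35 = -5*35 = -175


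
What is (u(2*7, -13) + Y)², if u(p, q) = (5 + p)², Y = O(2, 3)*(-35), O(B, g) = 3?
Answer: 65536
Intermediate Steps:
Y = -105 (Y = 3*(-35) = -105)
(u(2*7, -13) + Y)² = ((5 + 2*7)² - 105)² = ((5 + 14)² - 105)² = (19² - 105)² = (361 - 105)² = 256² = 65536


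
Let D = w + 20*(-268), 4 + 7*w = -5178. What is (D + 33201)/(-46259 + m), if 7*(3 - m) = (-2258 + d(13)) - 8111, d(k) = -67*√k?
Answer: -19819303405/32744639524 - 4236745*√13/32744639524 ≈ -0.60573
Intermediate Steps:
w = -5182/7 (w = -4/7 + (⅐)*(-5178) = -4/7 - 5178/7 = -5182/7 ≈ -740.29)
D = -42702/7 (D = -5182/7 + 20*(-268) = -5182/7 - 5360 = -42702/7 ≈ -6100.3)
m = 10390/7 + 67*√13/7 (m = 3 - ((-2258 - 67*√13) - 8111)/7 = 3 - (-10369 - 67*√13)/7 = 3 + (10369/7 + 67*√13/7) = 10390/7 + 67*√13/7 ≈ 1518.8)
(D + 33201)/(-46259 + m) = (-42702/7 + 33201)/(-46259 + (10390/7 + 67*√13/7)) = 189705/(7*(-313423/7 + 67*√13/7))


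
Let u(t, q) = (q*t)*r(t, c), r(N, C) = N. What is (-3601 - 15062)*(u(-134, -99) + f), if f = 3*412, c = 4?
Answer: 33153102504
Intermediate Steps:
f = 1236
u(t, q) = q*t² (u(t, q) = (q*t)*t = q*t²)
(-3601 - 15062)*(u(-134, -99) + f) = (-3601 - 15062)*(-99*(-134)² + 1236) = -18663*(-99*17956 + 1236) = -18663*(-1777644 + 1236) = -18663*(-1776408) = 33153102504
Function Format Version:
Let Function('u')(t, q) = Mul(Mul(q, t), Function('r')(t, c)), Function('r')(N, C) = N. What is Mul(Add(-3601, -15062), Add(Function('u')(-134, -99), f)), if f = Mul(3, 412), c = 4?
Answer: 33153102504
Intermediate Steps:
f = 1236
Function('u')(t, q) = Mul(q, Pow(t, 2)) (Function('u')(t, q) = Mul(Mul(q, t), t) = Mul(q, Pow(t, 2)))
Mul(Add(-3601, -15062), Add(Function('u')(-134, -99), f)) = Mul(Add(-3601, -15062), Add(Mul(-99, Pow(-134, 2)), 1236)) = Mul(-18663, Add(Mul(-99, 17956), 1236)) = Mul(-18663, Add(-1777644, 1236)) = Mul(-18663, -1776408) = 33153102504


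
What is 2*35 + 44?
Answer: 114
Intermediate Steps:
2*35 + 44 = 70 + 44 = 114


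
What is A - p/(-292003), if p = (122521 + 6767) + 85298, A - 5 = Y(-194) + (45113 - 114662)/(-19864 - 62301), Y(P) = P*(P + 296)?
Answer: -474604233375248/23992426495 ≈ -19781.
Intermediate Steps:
Y(P) = P*(296 + P)
A = -1625400646/82165 (A = 5 + (-194*(296 - 194) + (45113 - 114662)/(-19864 - 62301)) = 5 + (-194*102 - 69549/(-82165)) = 5 + (-19788 - 69549*(-1/82165)) = 5 + (-19788 + 69549/82165) = 5 - 1625811471/82165 = -1625400646/82165 ≈ -19782.)
p = 214586 (p = 129288 + 85298 = 214586)
A - p/(-292003) = -1625400646/82165 - 214586/(-292003) = -1625400646/82165 - 214586*(-1)/292003 = -1625400646/82165 - 1*(-214586/292003) = -1625400646/82165 + 214586/292003 = -474604233375248/23992426495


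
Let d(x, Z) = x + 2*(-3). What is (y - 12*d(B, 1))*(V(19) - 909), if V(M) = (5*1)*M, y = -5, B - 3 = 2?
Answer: -5698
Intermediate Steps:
B = 5 (B = 3 + 2 = 5)
d(x, Z) = -6 + x (d(x, Z) = x - 6 = -6 + x)
V(M) = 5*M
(y - 12*d(B, 1))*(V(19) - 909) = (-5 - 12*(-6 + 5))*(5*19 - 909) = (-5 - 12*(-1))*(95 - 909) = (-5 + 12)*(-814) = 7*(-814) = -5698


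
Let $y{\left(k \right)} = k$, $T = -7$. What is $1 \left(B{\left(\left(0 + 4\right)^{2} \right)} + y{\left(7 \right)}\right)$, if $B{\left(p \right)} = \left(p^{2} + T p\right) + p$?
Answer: $167$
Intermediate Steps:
$B{\left(p \right)} = p^{2} - 6 p$ ($B{\left(p \right)} = \left(p^{2} - 7 p\right) + p = p^{2} - 6 p$)
$1 \left(B{\left(\left(0 + 4\right)^{2} \right)} + y{\left(7 \right)}\right) = 1 \left(\left(0 + 4\right)^{2} \left(-6 + \left(0 + 4\right)^{2}\right) + 7\right) = 1 \left(4^{2} \left(-6 + 4^{2}\right) + 7\right) = 1 \left(16 \left(-6 + 16\right) + 7\right) = 1 \left(16 \cdot 10 + 7\right) = 1 \left(160 + 7\right) = 1 \cdot 167 = 167$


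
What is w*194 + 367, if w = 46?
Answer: 9291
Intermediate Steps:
w*194 + 367 = 46*194 + 367 = 8924 + 367 = 9291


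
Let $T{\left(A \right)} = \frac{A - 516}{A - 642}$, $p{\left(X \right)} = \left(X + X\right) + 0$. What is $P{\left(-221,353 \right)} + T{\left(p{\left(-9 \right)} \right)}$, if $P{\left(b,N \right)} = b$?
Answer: $- \frac{24221}{110} \approx -220.19$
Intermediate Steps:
$p{\left(X \right)} = 2 X$ ($p{\left(X \right)} = 2 X + 0 = 2 X$)
$T{\left(A \right)} = \frac{-516 + A}{-642 + A}$
$P{\left(-221,353 \right)} + T{\left(p{\left(-9 \right)} \right)} = -221 + \frac{-516 + 2 \left(-9\right)}{-642 + 2 \left(-9\right)} = -221 + \frac{-516 - 18}{-642 - 18} = -221 + \frac{1}{-660} \left(-534\right) = -221 - - \frac{89}{110} = -221 + \frac{89}{110} = - \frac{24221}{110}$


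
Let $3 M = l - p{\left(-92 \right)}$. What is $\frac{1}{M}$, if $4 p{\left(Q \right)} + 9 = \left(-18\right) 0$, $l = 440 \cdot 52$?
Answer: $\frac{12}{91529} \approx 0.00013111$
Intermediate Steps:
$l = 22880$
$p{\left(Q \right)} = - \frac{9}{4}$ ($p{\left(Q \right)} = - \frac{9}{4} + \frac{\left(-18\right) 0}{4} = - \frac{9}{4} + \frac{1}{4} \cdot 0 = - \frac{9}{4} + 0 = - \frac{9}{4}$)
$M = \frac{91529}{12}$ ($M = \frac{22880 - - \frac{9}{4}}{3} = \frac{22880 + \frac{9}{4}}{3} = \frac{1}{3} \cdot \frac{91529}{4} = \frac{91529}{12} \approx 7627.4$)
$\frac{1}{M} = \frac{1}{\frac{91529}{12}} = \frac{12}{91529}$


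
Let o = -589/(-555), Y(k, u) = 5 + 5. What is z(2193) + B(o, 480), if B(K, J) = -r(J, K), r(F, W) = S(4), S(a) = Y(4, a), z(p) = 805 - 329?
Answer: 466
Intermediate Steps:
Y(k, u) = 10
z(p) = 476
S(a) = 10
r(F, W) = 10
o = 589/555 (o = -589*(-1/555) = 589/555 ≈ 1.0613)
B(K, J) = -10 (B(K, J) = -1*10 = -10)
z(2193) + B(o, 480) = 476 - 10 = 466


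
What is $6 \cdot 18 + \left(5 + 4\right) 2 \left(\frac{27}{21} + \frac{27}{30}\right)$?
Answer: $\frac{5157}{35} \approx 147.34$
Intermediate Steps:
$6 \cdot 18 + \left(5 + 4\right) 2 \left(\frac{27}{21} + \frac{27}{30}\right) = 108 + 9 \cdot 2 \left(27 \cdot \frac{1}{21} + 27 \cdot \frac{1}{30}\right) = 108 + 18 \left(\frac{9}{7} + \frac{9}{10}\right) = 108 + 18 \cdot \frac{153}{70} = 108 + \frac{1377}{35} = \frac{5157}{35}$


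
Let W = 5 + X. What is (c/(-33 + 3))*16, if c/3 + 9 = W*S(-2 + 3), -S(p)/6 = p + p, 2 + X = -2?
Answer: 168/5 ≈ 33.600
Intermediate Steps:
X = -4 (X = -2 - 2 = -4)
W = 1 (W = 5 - 4 = 1)
S(p) = -12*p (S(p) = -6*(p + p) = -12*p)
c = -63 (c = -27 + 3*(1*(-12*(-2 + 3))) = -27 + 3*(1*(-12*1)) = -27 + 3*(1*(-12)) = -27 + 3*(-12) = -27 - 36 = -63)
(c/(-33 + 3))*16 = -63/(-33 + 3)*16 = -63/(-30)*16 = -63*(-1/30)*16 = (21/10)*16 = 168/5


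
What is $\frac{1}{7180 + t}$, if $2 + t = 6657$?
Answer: $\frac{1}{13835} \approx 7.228 \cdot 10^{-5}$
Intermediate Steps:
$t = 6655$ ($t = -2 + 6657 = 6655$)
$\frac{1}{7180 + t} = \frac{1}{7180 + 6655} = \frac{1}{13835}$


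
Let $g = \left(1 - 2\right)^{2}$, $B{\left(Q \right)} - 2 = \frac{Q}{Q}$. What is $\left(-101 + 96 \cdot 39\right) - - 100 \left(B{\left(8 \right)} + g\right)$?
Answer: $4043$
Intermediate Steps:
$B{\left(Q \right)} = 3$ ($B{\left(Q \right)} = 2 + \frac{Q}{Q} = 2 + 1 = 3$)
$g = 1$ ($g = \left(1 - 2\right)^{2} = \left(-1\right)^{2} = 1$)
$\left(-101 + 96 \cdot 39\right) - - 100 \left(B{\left(8 \right)} + g\right) = \left(-101 + 96 \cdot 39\right) - - 100 \left(3 + 1\right) = \left(-101 + 3744\right) - \left(-100\right) 4 = 3643 - -400 = 3643 + 400 = 4043$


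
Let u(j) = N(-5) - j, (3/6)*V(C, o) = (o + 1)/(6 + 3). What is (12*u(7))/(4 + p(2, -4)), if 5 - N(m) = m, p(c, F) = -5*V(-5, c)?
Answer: 54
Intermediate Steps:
V(C, o) = 2/9 + 2*o/9 (V(C, o) = 2*((o + 1)/(6 + 3)) = 2*((1 + o)/9) = 2*((1 + o)*(1/9)) = 2*(1/9 + o/9) = 2/9 + 2*o/9)
p(c, F) = -10/9 - 10*c/9 (p(c, F) = -5*(2/9 + 2*c/9) = -10/9 - 10*c/9)
N(m) = 5 - m
u(j) = 10 - j (u(j) = (5 - 1*(-5)) - j = (5 + 5) - j = 10 - j)
(12*u(7))/(4 + p(2, -4)) = (12*(10 - 1*7))/(4 + (-10/9 - 10/9*2)) = (12*(10 - 7))/(4 + (-10/9 - 20/9)) = (12*3)/(4 - 10/3) = 36/(2/3) = 36*(3/2) = 54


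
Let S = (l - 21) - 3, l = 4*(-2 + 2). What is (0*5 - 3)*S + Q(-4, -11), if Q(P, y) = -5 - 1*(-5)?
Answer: 72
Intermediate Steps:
Q(P, y) = 0 (Q(P, y) = -5 + 5 = 0)
l = 0 (l = 4*0 = 0)
S = -24 (S = (0 - 21) - 3 = -21 - 3 = -24)
(0*5 - 3)*S + Q(-4, -11) = (0*5 - 3)*(-24) + 0 = (0 - 3)*(-24) + 0 = -3*(-24) + 0 = 72 + 0 = 72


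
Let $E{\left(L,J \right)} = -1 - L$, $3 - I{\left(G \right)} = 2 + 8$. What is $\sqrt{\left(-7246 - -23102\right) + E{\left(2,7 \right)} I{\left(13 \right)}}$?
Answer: $\sqrt{15877} \approx 126.0$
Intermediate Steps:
$I{\left(G \right)} = -7$ ($I{\left(G \right)} = 3 - \left(2 + 8\right) = 3 - 10 = -7$)
$\sqrt{\left(-7246 - -23102\right) + E{\left(2,7 \right)} I{\left(13 \right)}} = \sqrt{\left(-7246 - -23102\right) + \left(-1 - 2\right) \left(-7\right)} = \sqrt{\left(-7246 + 23102\right) + \left(-1 - 2\right) \left(-7\right)} = \sqrt{15856 - -21} = \sqrt{15856 + 21} = \sqrt{15877}$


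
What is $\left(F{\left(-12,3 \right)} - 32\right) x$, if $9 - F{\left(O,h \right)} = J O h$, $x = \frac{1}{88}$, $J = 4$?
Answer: $\frac{11}{8} \approx 1.375$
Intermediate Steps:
$x = \frac{1}{88} \approx 0.011364$
$F{\left(O,h \right)} = 9 - 4 O h$
$\left(F{\left(-12,3 \right)} - 32\right) x = \left(\left(9 - \left(-48\right) 3\right) - 32\right) \frac{1}{88} = \left(\left(9 + 144\right) - 32\right) \frac{1}{88} = \left(153 - 32\right) \frac{1}{88} = 121 \cdot \frac{1}{88} = \frac{11}{8}$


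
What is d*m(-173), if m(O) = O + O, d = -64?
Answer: 22144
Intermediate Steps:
m(O) = 2*O
d*m(-173) = -128*(-173) = -64*(-346) = 22144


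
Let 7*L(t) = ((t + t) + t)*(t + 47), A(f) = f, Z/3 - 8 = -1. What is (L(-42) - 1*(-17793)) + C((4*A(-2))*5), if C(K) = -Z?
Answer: 17682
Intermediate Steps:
Z = 21 (Z = 24 + 3*(-1) = 24 - 3 = 21)
L(t) = 3*t*(47 + t)/7 (L(t) = (((t + t) + t)*(t + 47))/7 = ((2*t + t)*(47 + t))/7 = ((3*t)*(47 + t))/7 = (3*t*(47 + t))/7 = 3*t*(47 + t)/7)
C(K) = -21 (C(K) = -1*21 = -21)
(L(-42) - 1*(-17793)) + C((4*A(-2))*5) = ((3/7)*(-42)*(47 - 42) - 1*(-17793)) - 21 = ((3/7)*(-42)*5 + 17793) - 21 = (-90 + 17793) - 21 = 17703 - 21 = 17682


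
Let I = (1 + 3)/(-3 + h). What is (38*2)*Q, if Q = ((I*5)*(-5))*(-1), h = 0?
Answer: -7600/3 ≈ -2533.3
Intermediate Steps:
I = -4/3 (I = (1 + 3)/(-3 + 0) = 4/(-3) = 4*(-⅓) = -4/3 ≈ -1.3333)
Q = -100/3 (Q = (-4/3*5*(-5))*(-1) = -20/3*(-5)*(-1) = (100/3)*(-1) = -100/3 ≈ -33.333)
(38*2)*Q = (38*2)*(-100/3) = 76*(-100/3) = -7600/3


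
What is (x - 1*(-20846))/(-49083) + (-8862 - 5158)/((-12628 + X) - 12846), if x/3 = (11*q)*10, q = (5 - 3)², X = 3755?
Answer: 206720306/1066033677 ≈ 0.19392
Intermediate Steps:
q = 4 (q = 2² = 4)
x = 1320 (x = 3*((11*4)*10) = 3*(44*10) = 3*440 = 1320)
(x - 1*(-20846))/(-49083) + (-8862 - 5158)/((-12628 + X) - 12846) = (1320 - 1*(-20846))/(-49083) + (-8862 - 5158)/((-12628 + 3755) - 12846) = (1320 + 20846)*(-1/49083) - 14020/(-8873 - 12846) = 22166*(-1/49083) - 14020/(-21719) = -22166/49083 - 14020*(-1/21719) = -22166/49083 + 14020/21719 = 206720306/1066033677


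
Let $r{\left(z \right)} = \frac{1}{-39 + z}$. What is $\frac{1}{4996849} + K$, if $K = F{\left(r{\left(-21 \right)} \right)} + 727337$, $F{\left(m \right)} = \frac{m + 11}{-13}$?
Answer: $\frac{218063336365033}{299810940} \approx 7.2734 \cdot 10^{5}$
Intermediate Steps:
$F{\left(m \right)} = - \frac{11}{13} - \frac{m}{13}$ ($F{\left(m \right)} = \left(11 + m\right) \left(- \frac{1}{13}\right) = - \frac{11}{13} - \frac{m}{13}$)
$K = \frac{567322201}{780}$ ($K = \left(- \frac{11}{13} - \frac{1}{13 \left(-39 - 21\right)}\right) + 727337 = \left(- \frac{11}{13} - \frac{1}{13 \left(-60\right)}\right) + 727337 = \left(- \frac{11}{13} - - \frac{1}{780}\right) + 727337 = \left(- \frac{11}{13} + \frac{1}{780}\right) + 727337 = - \frac{659}{780} + 727337 = \frac{567322201}{780} \approx 7.2734 \cdot 10^{5}$)
$\frac{1}{4996849} + K = \frac{1}{4996849} + \frac{567322201}{780} = \frac{218063336365033}{299810940}$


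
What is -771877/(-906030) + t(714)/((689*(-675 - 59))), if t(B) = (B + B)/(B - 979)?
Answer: 10344623475187/12142377586170 ≈ 0.85194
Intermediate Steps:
t(B) = 2*B/(-979 + B) (t(B) = (2*B)/(-979 + B) = 2*B/(-979 + B))
-771877/(-906030) + t(714)/((689*(-675 - 59))) = -771877/(-906030) + (2*714/(-979 + 714))/((689*(-675 - 59))) = -771877*(-1/906030) + (2*714/(-265))/((689*(-734))) = 771877/906030 + (2*714*(-1/265))/(-505726) = 771877/906030 - 1428/265*(-1/505726) = 771877/906030 + 714/67008695 = 10344623475187/12142377586170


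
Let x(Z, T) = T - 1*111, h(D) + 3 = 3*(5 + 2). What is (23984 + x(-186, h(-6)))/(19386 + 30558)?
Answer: 23891/49944 ≈ 0.47836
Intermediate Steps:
h(D) = 18 (h(D) = -3 + 3*(5 + 2) = -3 + 3*7 = -3 + 21 = 18)
x(Z, T) = -111 + T (x(Z, T) = T - 111 = -111 + T)
(23984 + x(-186, h(-6)))/(19386 + 30558) = (23984 + (-111 + 18))/(19386 + 30558) = (23984 - 93)/49944 = 23891*(1/49944) = 23891/49944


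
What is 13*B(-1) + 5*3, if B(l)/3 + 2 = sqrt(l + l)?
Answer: -63 + 39*I*sqrt(2) ≈ -63.0 + 55.154*I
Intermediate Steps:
B(l) = -6 + 3*sqrt(2)*sqrt(l) (B(l) = -6 + 3*sqrt(l + l) = -6 + 3*sqrt(2*l) = -6 + 3*(sqrt(2)*sqrt(l)) = -6 + 3*sqrt(2)*sqrt(l))
13*B(-1) + 5*3 = 13*(-6 + 3*sqrt(2)*sqrt(-1)) + 5*3 = 13*(-6 + 3*sqrt(2)*I) + 15 = 13*(-6 + 3*I*sqrt(2)) + 15 = (-78 + 39*I*sqrt(2)) + 15 = -63 + 39*I*sqrt(2)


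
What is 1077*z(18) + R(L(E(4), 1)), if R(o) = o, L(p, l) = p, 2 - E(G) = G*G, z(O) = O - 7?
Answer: 11833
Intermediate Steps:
z(O) = -7 + O
E(G) = 2 - G**2 (E(G) = 2 - G*G = 2 - G**2)
1077*z(18) + R(L(E(4), 1)) = 1077*(-7 + 18) + (2 - 1*4**2) = 1077*11 + (2 - 1*16) = 11847 + (2 - 16) = 11847 - 14 = 11833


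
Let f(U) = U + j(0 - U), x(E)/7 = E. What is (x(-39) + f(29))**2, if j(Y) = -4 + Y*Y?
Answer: 351649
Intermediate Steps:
j(Y) = -4 + Y**2
x(E) = 7*E
f(U) = -4 + U + U**2 (f(U) = U + (-4 + (0 - U)**2) = U + (-4 + (-U)**2) = U + (-4 + U**2) = -4 + U + U**2)
(x(-39) + f(29))**2 = (7*(-39) + (-4 + 29 + 29**2))**2 = (-273 + (-4 + 29 + 841))**2 = (-273 + 866)**2 = 593**2 = 351649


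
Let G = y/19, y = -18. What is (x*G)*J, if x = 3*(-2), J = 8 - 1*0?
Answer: 864/19 ≈ 45.474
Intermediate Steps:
J = 8 (J = 8 + 0 = 8)
G = -18/19 ≈ -0.94737
x = -6
(x*G)*J = -6*(-18/19)*8 = (108/19)*8 = 864/19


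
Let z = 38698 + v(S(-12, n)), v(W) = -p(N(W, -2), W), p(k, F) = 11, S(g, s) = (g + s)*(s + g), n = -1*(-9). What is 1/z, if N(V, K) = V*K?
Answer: 1/38687 ≈ 2.5848e-5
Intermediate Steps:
n = 9
S(g, s) = (g + s)² (S(g, s) = (g + s)*(g + s) = (g + s)²)
N(V, K) = K*V
v(W) = -11 (v(W) = -1*11 = -11)
z = 38687 (z = 38698 - 11 = 38687)
1/z = 1/38687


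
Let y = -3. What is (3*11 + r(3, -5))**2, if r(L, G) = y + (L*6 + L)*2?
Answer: 5184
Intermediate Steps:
r(L, G) = -3 + 14*L (r(L, G) = -3 + (L*6 + L)*2 = -3 + (6*L + L)*2 = -3 + (7*L)*2 = -3 + 14*L)
(3*11 + r(3, -5))**2 = (3*11 + (-3 + 14*3))**2 = (33 + (-3 + 42))**2 = (33 + 39)**2 = 72**2 = 5184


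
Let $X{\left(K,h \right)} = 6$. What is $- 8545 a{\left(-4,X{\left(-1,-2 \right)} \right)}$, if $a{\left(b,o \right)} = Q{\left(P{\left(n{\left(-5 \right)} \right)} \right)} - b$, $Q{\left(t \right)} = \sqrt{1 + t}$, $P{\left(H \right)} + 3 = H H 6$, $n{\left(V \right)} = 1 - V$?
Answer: $-34180 - 8545 \sqrt{214} \approx -1.5918 \cdot 10^{5}$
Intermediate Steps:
$P{\left(H \right)} = -3 + 6 H^{2}$ ($P{\left(H \right)} = -3 + H H 6 = -3 + H^{2} \cdot 6 = -3 + 6 H^{2}$)
$a{\left(b,o \right)} = \sqrt{214} - b$ ($a{\left(b,o \right)} = \sqrt{1 - \left(3 - 6 \left(1 - -5\right)^{2}\right)} - b = \sqrt{1 - \left(3 - 6 \left(1 + 5\right)^{2}\right)} - b = \sqrt{1 - \left(3 - 6 \cdot 6^{2}\right)} - b = \sqrt{1 + \left(-3 + 6 \cdot 36\right)} - b = \sqrt{1 + \left(-3 + 216\right)} - b = \sqrt{1 + 213} - b = \sqrt{214} - b$)
$- 8545 a{\left(-4,X{\left(-1,-2 \right)} \right)} = - 8545 \left(\sqrt{214} - -4\right) = - 8545 \left(\sqrt{214} + 4\right) = - 8545 \left(4 + \sqrt{214}\right) = -34180 - 8545 \sqrt{214}$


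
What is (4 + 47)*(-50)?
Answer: -2550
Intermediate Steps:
(4 + 47)*(-50) = 51*(-50) = -2550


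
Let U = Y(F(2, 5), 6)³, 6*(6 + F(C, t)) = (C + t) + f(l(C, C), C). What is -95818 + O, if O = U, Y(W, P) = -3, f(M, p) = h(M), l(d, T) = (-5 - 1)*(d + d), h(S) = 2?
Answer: -95845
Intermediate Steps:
l(d, T) = -12*d
f(M, p) = 2
F(C, t) = -17/3 + C/6 + t/6 (F(C, t) = -6 + ((C + t) + 2)/6 = -6 + (2 + C + t)/6 = -6 + (⅓ + C/6 + t/6) = -17/3 + C/6 + t/6)
U = -27 (U = (-3)³ = -27)
O = -27
-95818 + O = -95818 - 27 = -95845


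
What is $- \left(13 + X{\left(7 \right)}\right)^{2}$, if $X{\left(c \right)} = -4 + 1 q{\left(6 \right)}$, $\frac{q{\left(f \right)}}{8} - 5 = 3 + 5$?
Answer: $-12769$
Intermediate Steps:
$q{\left(f \right)} = 104$ ($q{\left(f \right)} = 40 + 8 \left(3 + 5\right) = 40 + 8 \cdot 8 = 40 + 64 = 104$)
$X{\left(c \right)} = 100$ ($X{\left(c \right)} = -4 + 1 \cdot 104 = -4 + 104 = 100$)
$- \left(13 + X{\left(7 \right)}\right)^{2} = - \left(13 + 100\right)^{2} = - 113^{2} = \left(-1\right) 12769 = -12769$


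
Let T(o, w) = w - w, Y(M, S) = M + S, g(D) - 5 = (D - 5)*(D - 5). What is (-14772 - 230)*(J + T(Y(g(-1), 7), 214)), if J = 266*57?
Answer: -227460324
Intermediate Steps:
g(D) = 5 + (-5 + D)**2 (g(D) = 5 + (D - 5)*(D - 5) = 5 + (-5 + D)*(-5 + D) = 5 + (-5 + D)**2)
T(o, w) = 0
J = 15162
(-14772 - 230)*(J + T(Y(g(-1), 7), 214)) = (-14772 - 230)*(15162 + 0) = -15002*15162 = -227460324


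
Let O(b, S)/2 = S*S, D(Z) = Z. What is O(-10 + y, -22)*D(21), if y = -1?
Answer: 20328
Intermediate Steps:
O(b, S) = 2*S² (O(b, S) = 2*(S*S) = 2*S²)
O(-10 + y, -22)*D(21) = (2*(-22)²)*21 = (2*484)*21 = 968*21 = 20328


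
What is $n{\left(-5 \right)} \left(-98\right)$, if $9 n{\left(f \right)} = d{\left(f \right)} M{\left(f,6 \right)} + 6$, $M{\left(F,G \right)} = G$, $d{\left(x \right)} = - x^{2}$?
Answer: $1568$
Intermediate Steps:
$n{\left(f \right)} = \frac{2}{3} - \frac{2 f^{2}}{3}$ ($n{\left(f \right)} = \frac{- f^{2} \cdot 6 + 6}{9} = \frac{- 6 f^{2} + 6}{9} = \frac{6 - 6 f^{2}}{9} = \frac{2}{3} - \frac{2 f^{2}}{3}$)
$n{\left(-5 \right)} \left(-98\right) = \left(\frac{2}{3} - \frac{2 \left(-5\right)^{2}}{3}\right) \left(-98\right) = \left(\frac{2}{3} - \frac{50}{3}\right) \left(-98\right) = \left(-16\right) \left(-98\right) = 1568$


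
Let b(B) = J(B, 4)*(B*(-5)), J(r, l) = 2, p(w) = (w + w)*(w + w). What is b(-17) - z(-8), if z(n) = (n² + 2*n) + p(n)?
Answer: -134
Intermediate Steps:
p(w) = 4*w² (p(w) = (2*w)*(2*w) = 4*w²)
b(B) = -10*B (b(B) = 2*(B*(-5)) = 2*(-5*B) = -10*B)
z(n) = 2*n + 5*n² (z(n) = (n² + 2*n) + 4*n² = 2*n + 5*n²)
b(-17) - z(-8) = -10*(-17) - (-8)*(2 + 5*(-8)) = 170 - (-8)*(2 - 40) = 170 - (-8)*(-38) = 170 - 1*304 = 170 - 304 = -134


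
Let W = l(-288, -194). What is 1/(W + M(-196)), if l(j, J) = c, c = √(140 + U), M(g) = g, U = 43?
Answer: -196/38233 - √183/38233 ≈ -0.0054803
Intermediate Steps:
c = √183 (c = √(140 + 43) = √183 ≈ 13.528)
l(j, J) = √183
W = √183 ≈ 13.528
1/(W + M(-196)) = 1/(√183 - 196) = 1/(-196 + √183)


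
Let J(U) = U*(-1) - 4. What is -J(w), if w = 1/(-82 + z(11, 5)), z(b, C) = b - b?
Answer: 327/82 ≈ 3.9878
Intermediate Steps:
z(b, C) = 0
w = -1/82 (w = 1/(-82 + 0) = 1/(-82) = -1/82 ≈ -0.012195)
J(U) = -4 - U (J(U) = -U - 4 = -4 - U)
-J(w) = -(-4 - 1*(-1/82)) = -(-4 + 1/82) = -1*(-327/82) = 327/82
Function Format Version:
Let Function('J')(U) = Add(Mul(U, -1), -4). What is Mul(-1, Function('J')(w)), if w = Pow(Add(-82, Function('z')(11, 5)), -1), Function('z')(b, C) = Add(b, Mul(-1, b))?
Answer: Rational(327, 82) ≈ 3.9878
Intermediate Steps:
Function('z')(b, C) = 0
w = Rational(-1, 82) (w = Pow(Add(-82, 0), -1) = Pow(-82, -1) = Rational(-1, 82) ≈ -0.012195)
Function('J')(U) = Add(-4, Mul(-1, U)) (Function('J')(U) = Add(Mul(-1, U), -4) = Add(-4, Mul(-1, U)))
Mul(-1, Function('J')(w)) = Mul(-1, Add(-4, Mul(-1, Rational(-1, 82)))) = Mul(-1, Add(-4, Rational(1, 82))) = Mul(-1, Rational(-327, 82)) = Rational(327, 82)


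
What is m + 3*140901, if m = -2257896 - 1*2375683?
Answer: -4210876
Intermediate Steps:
m = -4633579 (m = -2257896 - 2375683 = -4633579)
m + 3*140901 = -4633579 + 3*140901 = -4633579 + 422703 = -4210876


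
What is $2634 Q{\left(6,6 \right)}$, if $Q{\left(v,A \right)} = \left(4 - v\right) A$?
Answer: $-31608$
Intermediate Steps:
$Q{\left(v,A \right)} = A \left(4 - v\right)$
$2634 Q{\left(6,6 \right)} = 2634 \cdot 6 \left(4 - 6\right) = 2634 \cdot 6 \left(-2\right) = 2634 \left(-12\right) = -31608$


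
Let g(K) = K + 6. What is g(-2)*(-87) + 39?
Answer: -309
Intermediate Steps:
g(K) = 6 + K
g(-2)*(-87) + 39 = (6 - 2)*(-87) + 39 = 4*(-87) + 39 = -348 + 39 = -309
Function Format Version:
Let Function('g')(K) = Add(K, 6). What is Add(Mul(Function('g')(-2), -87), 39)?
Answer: -309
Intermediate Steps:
Function('g')(K) = Add(6, K)
Add(Mul(Function('g')(-2), -87), 39) = Add(Mul(Add(6, -2), -87), 39) = Add(Mul(4, -87), 39) = Add(-348, 39) = -309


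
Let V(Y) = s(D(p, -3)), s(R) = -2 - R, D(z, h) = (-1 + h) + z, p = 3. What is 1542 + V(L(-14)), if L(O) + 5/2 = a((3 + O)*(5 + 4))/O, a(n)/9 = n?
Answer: 1541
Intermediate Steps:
a(n) = 9*n
L(O) = -5/2 + (243 + 81*O)/O (L(O) = -5/2 + (9*((3 + O)*(5 + 4)))/O = -5/2 + (9*((3 + O)*9))/O = -5/2 + (9*(27 + 9*O))/O = -5/2 + (243 + 81*O)/O)
D(z, h) = -1 + h + z
V(Y) = -1 (V(Y) = -2 - (-1 - 3 + 3) = -2 - 1*(-1) = -2 + 1 = -1)
1542 + V(L(-14)) = 1542 - 1 = 1541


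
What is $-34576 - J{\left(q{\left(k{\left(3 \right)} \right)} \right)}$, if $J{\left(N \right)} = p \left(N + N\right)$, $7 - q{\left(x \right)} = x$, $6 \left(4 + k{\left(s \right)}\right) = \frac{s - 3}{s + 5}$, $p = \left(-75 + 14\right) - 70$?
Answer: $-31694$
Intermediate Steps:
$p = -131$ ($p = -61 - 70 = -131$)
$k{\left(s \right)} = -4 + \frac{-3 + s}{6 \left(5 + s\right)}$ ($k{\left(s \right)} = -4 + \frac{\left(s - 3\right) \frac{1}{s + 5}}{6} = -4 + \frac{\left(-3 + s\right) \frac{1}{5 + s}}{6} = -4 + \frac{\frac{1}{5 + s} \left(-3 + s\right)}{6} = -4 + \frac{-3 + s}{6 \left(5 + s\right)}$)
$q{\left(x \right)} = 7 - x$
$J{\left(N \right)} = - 262 N$ ($J{\left(N \right)} = - 131 \left(N + N\right) = - 131 \cdot 2 N = - 262 N$)
$-34576 - J{\left(q{\left(k{\left(3 \right)} \right)} \right)} = -34576 - - 262 \left(7 - \frac{-123 - 69}{6 \left(5 + 3\right)}\right) = -34576 - - 262 \left(7 - \frac{-123 - 69}{6 \cdot 8}\right) = -34576 - - 262 \left(7 - \frac{1}{6} \cdot \frac{1}{8} \left(-192\right)\right) = -34576 - - 262 \left(7 - -4\right) = -34576 - - 262 \left(7 + 4\right) = -34576 - \left(-262\right) 11 = -34576 - -2882 = -34576 + 2882 = -31694$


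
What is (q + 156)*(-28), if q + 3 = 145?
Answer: -8344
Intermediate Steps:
q = 142 (q = -3 + 145 = 142)
(q + 156)*(-28) = (142 + 156)*(-28) = 298*(-28) = -8344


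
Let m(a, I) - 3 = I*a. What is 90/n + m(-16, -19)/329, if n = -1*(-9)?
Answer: 3597/329 ≈ 10.933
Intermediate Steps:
n = 9
m(a, I) = 3 + I*a
90/n + m(-16, -19)/329 = 90/9 + (3 - 19*(-16))/329 = 90*(1/9) + (3 + 304)*(1/329) = 10 + 307*(1/329) = 10 + 307/329 = 3597/329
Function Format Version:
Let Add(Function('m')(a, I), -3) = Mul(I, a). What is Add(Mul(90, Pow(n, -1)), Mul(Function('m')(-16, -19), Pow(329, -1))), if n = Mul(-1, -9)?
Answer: Rational(3597, 329) ≈ 10.933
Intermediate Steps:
n = 9
Function('m')(a, I) = Add(3, Mul(I, a))
Add(Mul(90, Pow(n, -1)), Mul(Function('m')(-16, -19), Pow(329, -1))) = Add(Mul(90, Pow(9, -1)), Mul(Add(3, Mul(-19, -16)), Pow(329, -1))) = Add(Mul(90, Rational(1, 9)), Mul(Add(3, 304), Rational(1, 329))) = Add(10, Mul(307, Rational(1, 329))) = Add(10, Rational(307, 329)) = Rational(3597, 329)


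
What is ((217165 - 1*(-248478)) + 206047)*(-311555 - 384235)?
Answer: -467355185100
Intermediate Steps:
((217165 - 1*(-248478)) + 206047)*(-311555 - 384235) = ((217165 + 248478) + 206047)*(-695790) = (465643 + 206047)*(-695790) = 671690*(-695790) = -467355185100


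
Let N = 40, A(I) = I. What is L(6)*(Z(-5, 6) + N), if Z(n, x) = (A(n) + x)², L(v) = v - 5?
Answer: 41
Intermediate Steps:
L(v) = -5 + v
Z(n, x) = (n + x)²
L(6)*(Z(-5, 6) + N) = (-5 + 6)*((-5 + 6)² + 40) = 1*(1² + 40) = 1*(1 + 40) = 1*41 = 41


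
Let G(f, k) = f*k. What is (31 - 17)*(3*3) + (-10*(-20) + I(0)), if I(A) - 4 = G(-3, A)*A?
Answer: 330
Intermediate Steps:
I(A) = 4 - 3*A² (I(A) = 4 + (-3*A)*A = 4 - 3*A²)
(31 - 17)*(3*3) + (-10*(-20) + I(0)) = (31 - 17)*(3*3) + (-10*(-20) + (4 - 3*0²)) = 14*9 + (200 + (4 - 3*0)) = 126 + (200 + (4 + 0)) = 126 + (200 + 4) = 126 + 204 = 330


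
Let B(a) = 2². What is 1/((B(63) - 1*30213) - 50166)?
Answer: -1/80375 ≈ -1.2442e-5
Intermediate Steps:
B(a) = 4
1/((B(63) - 1*30213) - 50166) = 1/((4 - 1*30213) - 50166) = 1/((4 - 30213) - 50166) = 1/(-30209 - 50166) = 1/(-80375) = -1/80375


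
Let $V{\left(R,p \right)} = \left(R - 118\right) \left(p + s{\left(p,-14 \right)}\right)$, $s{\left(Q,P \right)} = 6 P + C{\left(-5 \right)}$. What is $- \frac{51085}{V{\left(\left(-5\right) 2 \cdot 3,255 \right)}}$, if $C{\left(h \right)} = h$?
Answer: $\frac{51085}{24568} \approx 2.0793$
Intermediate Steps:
$s{\left(Q,P \right)} = -5 + 6 P$ ($s{\left(Q,P \right)} = 6 P - 5 = -5 + 6 P$)
$V{\left(R,p \right)} = \left(-118 + R\right) \left(-89 + p\right)$ ($V{\left(R,p \right)} = \left(R - 118\right) \left(p + \left(-5 + 6 \left(-14\right)\right)\right) = \left(-118 + R\right) \left(p - 89\right) = \left(-118 + R\right) \left(-89 + p\right)$)
$- \frac{51085}{V{\left(\left(-5\right) 2 \cdot 3,255 \right)}} = - \frac{51085}{10502 - 30090 - 89 \left(-5\right) 2 \cdot 3 + \left(-5\right) 2 \cdot 3 \cdot 255} = - \frac{51085}{10502 - 30090 - 89 \left(\left(-10\right) 3\right) + \left(-10\right) 3 \cdot 255} = - \frac{51085}{10502 - 30090 - -2670 - 7650} = - \frac{51085}{10502 - 30090 + 2670 - 7650} = - \frac{51085}{-24568} = \left(-51085\right) \left(- \frac{1}{24568}\right) = \frac{51085}{24568}$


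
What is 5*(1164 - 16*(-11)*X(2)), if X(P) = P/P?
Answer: 6700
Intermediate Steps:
X(P) = 1
5*(1164 - 16*(-11)*X(2)) = 5*(1164 - 16*(-11)) = 5*(1164 - (-176)) = 5*(1164 - 1*(-176)) = 5*(1164 + 176) = 5*1340 = 6700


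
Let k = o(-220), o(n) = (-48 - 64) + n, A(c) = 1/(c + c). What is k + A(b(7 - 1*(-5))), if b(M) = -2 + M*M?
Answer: -94287/284 ≈ -332.00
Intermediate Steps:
b(M) = -2 + M²
A(c) = 1/(2*c)
o(n) = -112 + n
k = -332 (k = -112 - 220 = -332)
k + A(b(7 - 1*(-5))) = -332 + 1/(2*(-2 + (7 - 1*(-5))²)) = -332 + 1/(2*(-2 + (7 + 5)²)) = -332 + 1/(2*(-2 + 12²)) = -332 + 1/(2*(-2 + 144)) = -332 + (½)/142 = -332 + (½)*(1/142) = -332 + 1/284 = -94287/284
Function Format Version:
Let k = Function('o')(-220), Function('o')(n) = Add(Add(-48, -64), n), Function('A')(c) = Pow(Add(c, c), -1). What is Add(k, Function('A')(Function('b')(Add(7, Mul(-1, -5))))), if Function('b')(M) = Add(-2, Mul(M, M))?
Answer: Rational(-94287, 284) ≈ -332.00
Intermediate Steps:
Function('b')(M) = Add(-2, Pow(M, 2))
Function('A')(c) = Mul(Rational(1, 2), Pow(c, -1)) (Function('A')(c) = Pow(Mul(2, c), -1) = Mul(Rational(1, 2), Pow(c, -1)))
Function('o')(n) = Add(-112, n)
k = -332 (k = Add(-112, -220) = -332)
Add(k, Function('A')(Function('b')(Add(7, Mul(-1, -5))))) = Add(-332, Mul(Rational(1, 2), Pow(Add(-2, Pow(Add(7, Mul(-1, -5)), 2)), -1))) = Add(-332, Mul(Rational(1, 2), Pow(Add(-2, Pow(Add(7, 5), 2)), -1))) = Add(-332, Mul(Rational(1, 2), Pow(Add(-2, Pow(12, 2)), -1))) = Add(-332, Mul(Rational(1, 2), Pow(Add(-2, 144), -1))) = Add(-332, Mul(Rational(1, 2), Pow(142, -1))) = Add(-332, Mul(Rational(1, 2), Rational(1, 142))) = Add(-332, Rational(1, 284)) = Rational(-94287, 284)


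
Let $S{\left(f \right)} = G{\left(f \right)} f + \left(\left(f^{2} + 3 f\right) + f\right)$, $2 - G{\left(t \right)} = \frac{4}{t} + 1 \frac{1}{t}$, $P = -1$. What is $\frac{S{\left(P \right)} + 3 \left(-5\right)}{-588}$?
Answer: $\frac{25}{588} \approx 0.042517$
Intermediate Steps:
$G{\left(t \right)} = 2 - \frac{5}{t}$ ($G{\left(t \right)} = 2 - \left(\frac{4}{t} + 1 \frac{1}{t}\right) = 2 - \left(\frac{4}{t} + \frac{1}{t}\right) = 2 - \frac{5}{t}$)
$S{\left(f \right)} = f^{2} + 4 f + f \left(2 - \frac{5}{f}\right)$ ($S{\left(f \right)} = \left(2 - \frac{5}{f}\right) f + \left(\left(f^{2} + 3 f\right) + f\right) = f \left(2 - \frac{5}{f}\right) + \left(f^{2} + 4 f\right) = f^{2} + 4 f + f \left(2 - \frac{5}{f}\right)$)
$\frac{S{\left(P \right)} + 3 \left(-5\right)}{-588} = \frac{\left(-5 + \left(-1\right)^{2} + 6 \left(-1\right)\right) + 3 \left(-5\right)}{-588} = \left(\left(-5 + 1 - 6\right) - 15\right) \left(- \frac{1}{588}\right) = \left(-10 - 15\right) \left(- \frac{1}{588}\right) = \left(-25\right) \left(- \frac{1}{588}\right) = \frac{25}{588}$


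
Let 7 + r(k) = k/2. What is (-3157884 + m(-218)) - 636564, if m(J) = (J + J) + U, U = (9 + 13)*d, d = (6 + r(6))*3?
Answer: -3794752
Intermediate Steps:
r(k) = -7 + k/2
d = 6 (d = (6 + (-7 + (½)*6))*3 = (6 + (-7 + 3))*3 = (6 - 4)*3 = 2*3 = 6)
U = 132 (U = (9 + 13)*6 = 22*6 = 132)
m(J) = 132 + 2*J (m(J) = (J + J) + 132 = 2*J + 132 = 132 + 2*J)
(-3157884 + m(-218)) - 636564 = (-3157884 + (132 + 2*(-218))) - 636564 = (-3157884 + (132 - 436)) - 636564 = (-3157884 - 304) - 636564 = -3158188 - 636564 = -3794752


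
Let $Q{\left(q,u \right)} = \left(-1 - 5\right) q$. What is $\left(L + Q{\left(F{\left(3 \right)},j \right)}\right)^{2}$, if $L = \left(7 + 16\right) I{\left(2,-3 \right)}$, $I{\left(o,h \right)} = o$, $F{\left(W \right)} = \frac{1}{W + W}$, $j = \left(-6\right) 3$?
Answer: $2025$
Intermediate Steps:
$j = -18$
$F{\left(W \right)} = \frac{1}{2 W}$
$Q{\left(q,u \right)} = - 6 q$
$L = 46$ ($L = \left(7 + 16\right) 2 = 23 \cdot 2 = 46$)
$\left(L + Q{\left(F{\left(3 \right)},j \right)}\right)^{2} = \left(46 - 6 \frac{1}{2 \cdot 3}\right)^{2} = \left(46 - 6 \cdot \frac{1}{2} \cdot \frac{1}{3}\right)^{2} = \left(46 - 1\right)^{2} = 45^{2} = 2025$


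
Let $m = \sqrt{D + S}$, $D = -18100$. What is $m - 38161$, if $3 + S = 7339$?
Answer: $-38161 + 6 i \sqrt{299} \approx -38161.0 + 103.75 i$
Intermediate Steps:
$S = 7336$ ($S = -3 + 7339 = 7336$)
$m = 6 i \sqrt{299}$ ($m = \sqrt{-18100 + 7336} = \sqrt{-10764} = 6 i \sqrt{299} \approx 103.75 i$)
$m - 38161 = 6 i \sqrt{299} - 38161 = -38161 + 6 i \sqrt{299}$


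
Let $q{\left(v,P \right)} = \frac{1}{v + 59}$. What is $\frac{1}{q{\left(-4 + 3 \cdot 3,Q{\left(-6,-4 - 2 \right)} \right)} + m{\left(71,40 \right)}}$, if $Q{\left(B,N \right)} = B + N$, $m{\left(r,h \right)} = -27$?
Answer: $- \frac{64}{1727} \approx -0.037058$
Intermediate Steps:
$q{\left(v,P \right)} = \frac{1}{59 + v}$
$\frac{1}{q{\left(-4 + 3 \cdot 3,Q{\left(-6,-4 - 2 \right)} \right)} + m{\left(71,40 \right)}} = \frac{1}{\frac{1}{59 + \left(-4 + 3 \cdot 3\right)} - 27} = \frac{1}{\frac{1}{59 + \left(-4 + 9\right)} - 27} = \frac{1}{\frac{1}{59 + 5} - 27} = \frac{1}{\frac{1}{64} - 27} = \frac{1}{- \frac{1727}{64}} = - \frac{64}{1727}$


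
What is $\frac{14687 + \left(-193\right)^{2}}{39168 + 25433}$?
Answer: $\frac{51936}{64601} \approx 0.80395$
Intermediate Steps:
$\frac{14687 + \left(-193\right)^{2}}{39168 + 25433} = \frac{14687 + 37249}{64601} = 51936 \cdot \frac{1}{64601} = \frac{51936}{64601}$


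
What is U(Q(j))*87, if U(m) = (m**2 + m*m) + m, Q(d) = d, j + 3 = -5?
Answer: 10440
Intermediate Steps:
j = -8 (j = -3 - 5 = -8)
U(m) = m + 2*m**2 (U(m) = (m**2 + m**2) + m = 2*m**2 + m = m + 2*m**2)
U(Q(j))*87 = -8*(1 + 2*(-8))*87 = -8*(1 - 16)*87 = -8*(-15)*87 = 120*87 = 10440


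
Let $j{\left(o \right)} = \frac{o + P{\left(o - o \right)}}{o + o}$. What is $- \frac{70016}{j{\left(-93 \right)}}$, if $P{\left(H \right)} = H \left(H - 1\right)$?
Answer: $-140032$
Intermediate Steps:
$P{\left(H \right)} = H \left(-1 + H\right)$
$j{\left(o \right)} = \frac{1}{2}$ ($j{\left(o \right)} = \frac{o + \left(o - o\right) \left(-1 + \left(o - o\right)\right)}{o + o} = \frac{o + 0 \left(-1 + 0\right)}{2 o} = \left(o + 0 \left(-1\right)\right) \frac{1}{2 o} = \left(o + 0\right) \frac{1}{2 o} = o \frac{1}{2 o} = \frac{1}{2}$)
$- \frac{70016}{j{\left(-93 \right)}} = - 70016 \frac{1}{\frac{1}{2}} = \left(-70016\right) 2 = -140032$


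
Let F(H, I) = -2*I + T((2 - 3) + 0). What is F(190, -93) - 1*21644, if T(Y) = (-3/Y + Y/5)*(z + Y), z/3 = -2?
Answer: -107388/5 ≈ -21478.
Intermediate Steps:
z = -6 (z = 3*(-2) = -6)
T(Y) = (-6 + Y)*(-3/Y + Y/5) (T(Y) = (-3/Y + Y/5)*(-6 + Y) = (-6 + Y)*(-3/Y + Y/5))
F(H, I) = -98/5 - 2*I (F(H, I) = -2*I + (90 + ((2 - 3) + 0)*(-15 + ((2 - 3) + 0)² - 6*((2 - 3) + 0)))/(5*((2 - 3) + 0)) = -2*I + (90 + (-1 + 0)*(-15 + (-1 + 0)² - 6*(-1 + 0)))/(5*(-1 + 0)) = -2*I + (⅕)*(90 - (-15 + (-1)² - 6*(-1)))/(-1) = -2*I + (⅕)*(-1)*(90 - (-15 + 1 + 6)) = -2*I + (⅕)*(-1)*(90 - 1*(-8)) = -2*I + (⅕)*(-1)*(90 + 8) = -2*I + (⅕)*(-1)*98 = -2*I - 98/5 = -98/5 - 2*I)
F(190, -93) - 1*21644 = (-98/5 - 2*(-93)) - 1*21644 = (-98/5 + 186) - 21644 = 832/5 - 21644 = -107388/5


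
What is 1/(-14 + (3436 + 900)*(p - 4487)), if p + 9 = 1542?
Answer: -1/12808558 ≈ -7.8073e-8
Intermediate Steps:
p = 1533 (p = -9 + 1542 = 1533)
1/(-14 + (3436 + 900)*(p - 4487)) = 1/(-14 + (3436 + 900)*(1533 - 4487)) = 1/(-14 + 4336*(-2954)) = 1/(-14 - 12808544) = 1/(-12808558) = -1/12808558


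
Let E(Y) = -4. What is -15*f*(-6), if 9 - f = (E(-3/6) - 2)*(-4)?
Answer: -1350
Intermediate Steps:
f = -15 (f = 9 - (-4 - 2)*(-4) = 9 - (-6)*(-4) = 9 - 1*24 = 9 - 24 = -15)
-15*f*(-6) = -15*(-15)*(-6) = 225*(-6) = -1350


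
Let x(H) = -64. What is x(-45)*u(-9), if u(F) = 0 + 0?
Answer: 0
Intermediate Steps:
u(F) = 0
x(-45)*u(-9) = -64*0 = 0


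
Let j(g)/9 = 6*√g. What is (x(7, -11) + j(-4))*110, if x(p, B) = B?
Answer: -1210 + 11880*I ≈ -1210.0 + 11880.0*I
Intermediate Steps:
j(g) = 54*√g (j(g) = 9*(6*√g) = 54*√g)
(x(7, -11) + j(-4))*110 = (-11 + 54*√(-4))*110 = (-11 + 54*(2*I))*110 = (-11 + 108*I)*110 = -1210 + 11880*I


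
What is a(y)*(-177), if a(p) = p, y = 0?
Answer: 0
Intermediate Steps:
a(y)*(-177) = 0*(-177) = 0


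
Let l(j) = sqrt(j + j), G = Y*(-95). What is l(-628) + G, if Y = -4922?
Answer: 467590 + 2*I*sqrt(314) ≈ 4.6759e+5 + 35.44*I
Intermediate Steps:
G = 467590 (G = -4922*(-95) = 467590)
l(j) = sqrt(2)*sqrt(j) (l(j) = sqrt(2*j) = sqrt(2)*sqrt(j))
l(-628) + G = sqrt(2)*sqrt(-628) + 467590 = sqrt(2)*(2*I*sqrt(157)) + 467590 = 2*I*sqrt(314) + 467590 = 467590 + 2*I*sqrt(314)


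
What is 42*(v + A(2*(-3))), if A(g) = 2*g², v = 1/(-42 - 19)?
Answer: 184422/61 ≈ 3023.3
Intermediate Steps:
v = -1/61 (v = 1/(-61) = -1/61 ≈ -0.016393)
42*(v + A(2*(-3))) = 42*(-1/61 + 2*(2*(-3))²) = 42*(-1/61 + 2*(-6)²) = 42*(-1/61 + 2*36) = 42*(-1/61 + 72) = 42*(4391/61) = 184422/61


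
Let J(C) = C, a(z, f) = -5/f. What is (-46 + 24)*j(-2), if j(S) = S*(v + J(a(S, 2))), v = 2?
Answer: -22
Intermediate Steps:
j(S) = -S/2 (j(S) = S*(2 - 5/2) = S*(-½) = -S/2)
(-46 + 24)*j(-2) = (-46 + 24)*(-½*(-2)) = -22*1 = -22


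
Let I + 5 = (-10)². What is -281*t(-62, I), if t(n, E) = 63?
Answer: -17703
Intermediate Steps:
I = 95 (I = -5 + (-10)² = -5 + 100 = 95)
-281*t(-62, I) = -281*63 = -17703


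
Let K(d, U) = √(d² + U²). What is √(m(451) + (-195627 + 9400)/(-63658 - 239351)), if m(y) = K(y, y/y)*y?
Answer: √(56428457043 + 41408318790531*√203402)/303009 ≈ 451.00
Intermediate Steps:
K(d, U) = √(U² + d²)
m(y) = y*√(1 + y²) (m(y) = √((y/y)² + y²)*y = √(1² + y²)*y = √(1 + y²)*y = y*√(1 + y²))
√(m(451) + (-195627 + 9400)/(-63658 - 239351)) = √(451*√(1 + 451²) + (-195627 + 9400)/(-63658 - 239351)) = √(451*√(1 + 203401) - 186227/(-303009)) = √(451*√203402 - 186227*(-1/303009)) = √(451*√203402 + 186227/303009) = √(186227/303009 + 451*√203402)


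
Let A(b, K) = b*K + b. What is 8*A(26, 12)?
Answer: 2704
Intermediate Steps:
A(b, K) = b + K*b (A(b, K) = K*b + b = b + K*b)
8*A(26, 12) = 8*(26*(1 + 12)) = 8*(26*13) = 8*338 = 2704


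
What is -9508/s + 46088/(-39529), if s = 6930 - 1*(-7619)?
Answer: -149482292/82158203 ≈ -1.8194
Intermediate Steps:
s = 14549 (s = 6930 + 7619 = 14549)
-9508/s + 46088/(-39529) = -9508/14549 + 46088/(-39529) = -9508*1/14549 + 46088*(-1/39529) = -9508/14549 - 6584/5647 = -149482292/82158203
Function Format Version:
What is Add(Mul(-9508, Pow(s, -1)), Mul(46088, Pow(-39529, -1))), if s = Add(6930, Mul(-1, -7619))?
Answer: Rational(-149482292, 82158203) ≈ -1.8194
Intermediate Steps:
s = 14549 (s = Add(6930, 7619) = 14549)
Add(Mul(-9508, Pow(s, -1)), Mul(46088, Pow(-39529, -1))) = Add(Mul(-9508, Pow(14549, -1)), Mul(46088, Pow(-39529, -1))) = Add(Mul(-9508, Rational(1, 14549)), Mul(46088, Rational(-1, 39529))) = Add(Rational(-9508, 14549), Rational(-6584, 5647)) = Rational(-149482292, 82158203)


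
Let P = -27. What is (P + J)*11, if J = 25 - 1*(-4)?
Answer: 22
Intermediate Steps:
J = 29 (J = 25 + 4 = 29)
(P + J)*11 = (-27 + 29)*11 = 2*11 = 22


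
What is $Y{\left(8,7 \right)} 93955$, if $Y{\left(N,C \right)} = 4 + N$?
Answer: $1127460$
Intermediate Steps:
$Y{\left(8,7 \right)} 93955 = \left(4 + 8\right) 93955 = 12 \cdot 93955 = 1127460$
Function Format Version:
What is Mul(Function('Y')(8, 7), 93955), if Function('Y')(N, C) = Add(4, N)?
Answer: 1127460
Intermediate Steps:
Mul(Function('Y')(8, 7), 93955) = Mul(Add(4, 8), 93955) = Mul(12, 93955) = 1127460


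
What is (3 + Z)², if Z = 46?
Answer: 2401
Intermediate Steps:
(3 + Z)² = (3 + 46)² = 49² = 2401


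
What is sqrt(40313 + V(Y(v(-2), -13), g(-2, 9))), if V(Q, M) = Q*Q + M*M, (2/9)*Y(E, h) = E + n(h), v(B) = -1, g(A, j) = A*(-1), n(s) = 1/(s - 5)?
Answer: sqrt(645433)/4 ≈ 200.85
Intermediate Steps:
n(s) = 1/(-5 + s)
g(A, j) = -A
Y(E, h) = 9*E/2 + 9/(2*(-5 + h)) (Y(E, h) = 9*(E + 1/(-5 + h))/2 = 9*E/2 + 9/(2*(-5 + h)))
V(Q, M) = M**2 + Q**2 (V(Q, M) = Q**2 + M**2 = M**2 + Q**2)
sqrt(40313 + V(Y(v(-2), -13), g(-2, 9))) = sqrt(40313 + ((-1*(-2))**2 + (9*(1 - (-5 - 13))/(2*(-5 - 13)))**2)) = sqrt(40313 + (2**2 + ((9/2)*(1 - 1*(-18))/(-18))**2)) = sqrt(40313 + (4 + ((9/2)*(-1/18)*(1 + 18))**2)) = sqrt(40313 + (4 + ((9/2)*(-1/18)*19)**2)) = sqrt(40313 + (4 + (-19/4)**2)) = sqrt(40313 + (4 + 361/16)) = sqrt(40313 + 425/16) = sqrt(645433/16) = sqrt(645433)/4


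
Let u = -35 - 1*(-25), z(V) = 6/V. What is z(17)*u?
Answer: -60/17 ≈ -3.5294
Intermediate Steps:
u = -10 (u = -35 + 25 = -10)
z(17)*u = (6/17)*(-10) = -60/17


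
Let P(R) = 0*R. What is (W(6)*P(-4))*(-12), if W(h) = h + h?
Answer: 0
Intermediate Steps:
P(R) = 0
W(h) = 2*h
(W(6)*P(-4))*(-12) = ((2*6)*0)*(-12) = (12*0)*(-12) = 0*(-12) = 0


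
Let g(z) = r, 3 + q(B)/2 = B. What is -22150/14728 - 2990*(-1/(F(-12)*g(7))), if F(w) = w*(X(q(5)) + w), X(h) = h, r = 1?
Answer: 2619395/88368 ≈ 29.642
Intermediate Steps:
q(B) = -6 + 2*B
g(z) = 1
F(w) = w*(4 + w) (F(w) = w*((-6 + 2*5) + w) = w*((-6 + 10) + w) = w*(4 + w))
-22150/14728 - 2990*(-1/(F(-12)*g(7))) = -22150/14728 - 2990*1/(12*(4 - 12)) = -22150*1/14728 - 2990/((-(-12*(-8)))) = -11075/7364 - 2990/((-96)) = -11075/7364 - 2990/((-1*96)) = -11075/7364 - 2990/(-96) = -11075/7364 - 2990*(-1/96) = -11075/7364 + 1495/48 = 2619395/88368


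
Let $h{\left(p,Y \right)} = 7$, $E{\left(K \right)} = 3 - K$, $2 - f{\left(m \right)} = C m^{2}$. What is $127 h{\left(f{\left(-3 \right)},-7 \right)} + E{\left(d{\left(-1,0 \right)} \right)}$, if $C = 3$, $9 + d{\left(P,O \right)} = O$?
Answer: $901$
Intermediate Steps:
$d{\left(P,O \right)} = -9 + O$
$f{\left(m \right)} = 2 - 3 m^{2}$
$127 h{\left(f{\left(-3 \right)},-7 \right)} + E{\left(d{\left(-1,0 \right)} \right)} = 127 \cdot 7 + \left(3 - \left(-9 + 0\right)\right) = 889 + \left(3 - -9\right) = 889 + \left(3 + 9\right) = 889 + 12 = 901$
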